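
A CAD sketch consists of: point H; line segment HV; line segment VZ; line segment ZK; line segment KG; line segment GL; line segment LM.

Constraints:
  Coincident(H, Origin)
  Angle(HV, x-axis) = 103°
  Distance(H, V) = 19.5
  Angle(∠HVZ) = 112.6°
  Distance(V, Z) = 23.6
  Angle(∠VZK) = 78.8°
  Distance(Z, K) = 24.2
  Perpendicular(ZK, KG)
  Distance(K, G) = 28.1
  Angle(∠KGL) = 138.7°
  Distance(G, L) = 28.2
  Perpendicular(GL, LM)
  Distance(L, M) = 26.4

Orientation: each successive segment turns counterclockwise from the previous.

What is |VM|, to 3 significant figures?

20.7

H is at the origin; HV runs at 103.0° with length 19.5, so V = (-4.39, 19.0). ∠HVZ = 112.6° gives VZ at 170° from the x-axis; with |VZ| = 23.6, Z = (-27.7, 22.9). ∠VZK = 78.8° gives ZK at -88.4° from the x-axis; with |ZK| = 24.2, K = (-27.0, -1.25). The perpendicularity gives KG at right angles to ZK, so KG runs at 1.60°; with |KG| = 28.1, G = (1.11, -0.470). ∠KGL = 138.7° gives GL at 42.9° from the x-axis; with |GL| = 28.2, L = (21.8, 18.7). The perpendicularity gives LM at right angles to GL, so LM runs at 133°; with |LM| = 26.4, M = (3.80, 38.1). Then |VM| = |M − V| = 20.7.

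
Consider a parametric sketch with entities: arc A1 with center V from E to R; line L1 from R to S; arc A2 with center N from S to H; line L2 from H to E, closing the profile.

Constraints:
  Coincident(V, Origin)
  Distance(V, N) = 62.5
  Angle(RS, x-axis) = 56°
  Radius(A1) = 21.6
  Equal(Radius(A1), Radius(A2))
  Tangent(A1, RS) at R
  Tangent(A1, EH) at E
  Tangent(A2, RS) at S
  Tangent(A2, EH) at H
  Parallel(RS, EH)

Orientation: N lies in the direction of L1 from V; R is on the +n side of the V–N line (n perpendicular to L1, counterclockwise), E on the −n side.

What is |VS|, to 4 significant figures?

66.13

Tangency of A1 to both parallel lines with radius 21.6 puts R and E at V ± 21.6·n: R = (-17.91, 12.08), E = (17.91, -12.08). Equal radii place S and H the same way about N: S = N + 21.6·n = (17.04, 63.89), H = N − 21.6·n = (52.86, 39.74). Then |VS| = |S − V| = 66.13.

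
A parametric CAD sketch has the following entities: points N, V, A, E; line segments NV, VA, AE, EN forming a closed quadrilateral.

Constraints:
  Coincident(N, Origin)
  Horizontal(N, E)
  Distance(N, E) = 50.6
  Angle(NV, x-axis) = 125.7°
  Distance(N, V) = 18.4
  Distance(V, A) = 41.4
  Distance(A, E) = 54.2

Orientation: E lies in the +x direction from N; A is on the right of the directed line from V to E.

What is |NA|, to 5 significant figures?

24.484

N is at the origin; N and E share the same y with |NE| = 50.6 and E in +x, so E = (50.6, 0). NV runs at 125.7° with |NV| = 18.4, so V = (-10.737, 14.942). A is determined by |VA| = 41.4 and |AE| = 54.2 together: it lies at the intersection of circle(V, 41.4) and circle(E, 54.2). With |VE| = 63.131, the foot of the radical line on VE is 21.874 from V and the perpendicular offset is √(41.4² − 21.874²) = 35.150. Taking the right-of-VE solution: A = (2.1957, -24.386).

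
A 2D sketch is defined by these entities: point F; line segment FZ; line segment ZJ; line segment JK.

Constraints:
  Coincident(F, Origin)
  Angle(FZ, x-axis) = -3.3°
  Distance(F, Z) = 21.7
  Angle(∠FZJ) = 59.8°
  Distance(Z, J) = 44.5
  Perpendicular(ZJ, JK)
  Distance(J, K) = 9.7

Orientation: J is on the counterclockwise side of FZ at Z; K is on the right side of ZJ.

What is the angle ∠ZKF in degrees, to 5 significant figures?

27.976°

F is at the origin; FZ runs at -3.3° with length 21.7, so Z = 21.7·(cos -3.3°, sin -3.3°) = (21.664, -1.2491). ∠FZJ = 59.8°, so ZJ runs at -3.3° + (180° − 59.8°) = 116.90° from the x-axis; with |ZJ| = 44.5, J = Z + 44.5·(cos 116.90°, sin 116.90°) = (1.5307, 38.436). ZJ ⟂ JK; with |JK| = 9.7 on the right of ZJ, K = J + 9.7·(0.89180, 0.45243) = (10.181, 42.824). Then cos ∠ZKF = KZ·KF / (|KZ||KF|), giving 27.976°.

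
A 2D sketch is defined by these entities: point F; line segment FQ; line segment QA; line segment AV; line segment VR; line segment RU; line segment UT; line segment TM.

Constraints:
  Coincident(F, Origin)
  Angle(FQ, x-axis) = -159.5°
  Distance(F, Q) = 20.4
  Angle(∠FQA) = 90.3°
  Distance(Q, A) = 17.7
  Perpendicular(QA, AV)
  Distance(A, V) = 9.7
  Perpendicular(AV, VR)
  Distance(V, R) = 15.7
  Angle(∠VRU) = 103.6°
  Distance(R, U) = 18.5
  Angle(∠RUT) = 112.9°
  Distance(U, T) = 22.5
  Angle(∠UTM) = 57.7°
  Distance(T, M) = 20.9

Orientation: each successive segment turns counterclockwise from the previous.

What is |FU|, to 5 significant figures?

28.769

F is at the origin; FQ runs at -159.5° with length 20.4, so Q = (-19.108, -7.1442). ∠FQA = 90.3° gives QA at -69.800° from the x-axis; with |QA| = 17.7, A = (-12.996, -23.756). QA ⟂ AV, so AV runs at 20.200°; with |AV| = 9.7, V = (-3.8930, -20.406). The perpendicularity gives VR at right angles to AV, so VR runs at 110.20°; with |VR| = 15.7, R = (-9.3141, -5.6718). ∠VRU = 103.6° gives RU at -173.40° from the x-axis; with |RU| = 18.5, U = (-27.692, -7.7982). Then |FU| = |U − F| = 28.769.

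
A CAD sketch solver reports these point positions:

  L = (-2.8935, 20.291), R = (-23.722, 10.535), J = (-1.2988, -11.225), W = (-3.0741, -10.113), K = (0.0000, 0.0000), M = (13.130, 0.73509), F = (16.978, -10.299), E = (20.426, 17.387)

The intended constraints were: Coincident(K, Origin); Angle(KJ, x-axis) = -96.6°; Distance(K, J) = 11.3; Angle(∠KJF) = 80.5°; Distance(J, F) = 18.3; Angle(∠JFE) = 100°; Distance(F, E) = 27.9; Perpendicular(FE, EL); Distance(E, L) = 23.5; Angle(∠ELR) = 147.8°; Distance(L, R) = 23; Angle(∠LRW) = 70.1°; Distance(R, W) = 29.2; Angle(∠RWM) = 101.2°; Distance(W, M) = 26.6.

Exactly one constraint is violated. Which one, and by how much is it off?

Distance(W, M) = 26.6 — off by 7.10.

K = (0.00, 0.00) ✓; KJ at -96.60° ✓; |KJ| = 11.30 ✓; ∠KJF = 80.50° ✓; |JF| = 18.30 ✓; ∠JFE = 100.0° ✓; |FE| = 27.90 ✓; ∠(FE, EL) = 90.00° ✓; |EL| = 23.50 ✓; ∠ELR = 147.8° ✓; |LR| = 23.00 ✓; ∠LRW = 70.10° ✓; |RW| = 29.20 ✓; ∠RWM = 101.2° ✓; |WM| = 19.50 ✗.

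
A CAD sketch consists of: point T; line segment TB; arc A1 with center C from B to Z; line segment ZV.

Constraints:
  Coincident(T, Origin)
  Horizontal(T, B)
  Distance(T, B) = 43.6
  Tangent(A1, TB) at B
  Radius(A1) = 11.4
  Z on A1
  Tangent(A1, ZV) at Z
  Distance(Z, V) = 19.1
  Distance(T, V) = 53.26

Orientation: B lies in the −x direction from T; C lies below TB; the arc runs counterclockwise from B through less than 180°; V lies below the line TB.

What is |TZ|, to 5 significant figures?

55.805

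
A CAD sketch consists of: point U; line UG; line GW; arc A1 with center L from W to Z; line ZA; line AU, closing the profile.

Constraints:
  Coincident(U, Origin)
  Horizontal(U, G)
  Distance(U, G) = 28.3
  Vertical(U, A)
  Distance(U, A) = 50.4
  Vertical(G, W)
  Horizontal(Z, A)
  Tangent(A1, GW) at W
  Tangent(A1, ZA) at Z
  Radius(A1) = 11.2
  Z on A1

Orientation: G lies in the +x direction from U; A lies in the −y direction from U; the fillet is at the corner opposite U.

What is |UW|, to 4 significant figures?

48.35

U is at the origin; UG is horizontal with |UG| = 28.3 and G on the +x side, so G = (28.30, 0.000). U and A share the same x with |UA| = 50.4 and A on the −y side, so A = (0.000, -50.40). The virtual corner opposite U is at (28.30, -50.40). Since A1 is tangent to GW there, LW ⟂ GW and tangency of A1 to ZA means the radius LZ is perpendicular to ZA, with radius 11.2, so the center L sits 11.2 in from both sides at L = (17.10, -39.20). That places the tangent points at W = (28.30, -39.20) on GW and Z = (17.10, -50.40) on ZA. Then |UW| = |W − U| = 48.35.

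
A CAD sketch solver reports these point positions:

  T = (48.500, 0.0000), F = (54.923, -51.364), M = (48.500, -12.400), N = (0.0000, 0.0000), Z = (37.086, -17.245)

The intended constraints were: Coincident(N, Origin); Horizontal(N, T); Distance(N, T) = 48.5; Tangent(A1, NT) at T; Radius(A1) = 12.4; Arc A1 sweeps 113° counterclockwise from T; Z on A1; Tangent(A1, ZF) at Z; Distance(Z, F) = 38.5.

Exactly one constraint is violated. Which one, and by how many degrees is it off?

Tangent(A1, ZF) at Z — off by 4.60°.

N = (0.00, 0.00) ✓; N.y = 0.00, T.y = 0.00 ✓; |NT| = 48.50 ✓; ∠(MT, TN) = 90.00° ✓; |MT| = 12.40 ✓; bearing(M→Z) − bearing(M→T) = 113.0° ✓; |MZ| = 12.40 ✓; ∠(MZ, ZF) = 85.40° ✗; |ZF| = 38.50 ✓.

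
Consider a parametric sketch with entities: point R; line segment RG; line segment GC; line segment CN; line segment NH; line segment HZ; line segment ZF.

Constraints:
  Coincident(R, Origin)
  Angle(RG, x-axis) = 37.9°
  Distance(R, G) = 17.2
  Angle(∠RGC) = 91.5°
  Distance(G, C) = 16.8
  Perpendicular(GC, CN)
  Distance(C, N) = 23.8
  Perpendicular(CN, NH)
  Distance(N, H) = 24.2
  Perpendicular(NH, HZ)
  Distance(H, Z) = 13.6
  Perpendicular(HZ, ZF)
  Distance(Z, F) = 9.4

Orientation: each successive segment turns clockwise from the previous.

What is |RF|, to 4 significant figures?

7.411

R is at the origin; RG runs at 37.9° with length 17.2, so G = (13.57, 10.57). ∠RGC = 91.5° gives GC at -50.60° from the x-axis; with |GC| = 16.8, C = (24.24, -2.416). GC is perpendicular to CN, so CN runs at -140.6°; with |CN| = 23.8, N = (5.845, -17.52). CN ⟂ NH, so NH runs at 129.4°; with |NH| = 24.2, H = (-9.516, 1.177). NH is perpendicular to HZ, so HZ runs at 39.40°; with |HZ| = 13.6, Z = (0.9934, 9.810). HZ ⟂ ZF, so ZF runs at -50.60°; with |ZF| = 9.4, F = (6.960, 2.546). Then |RF| = |F − R| = 7.411.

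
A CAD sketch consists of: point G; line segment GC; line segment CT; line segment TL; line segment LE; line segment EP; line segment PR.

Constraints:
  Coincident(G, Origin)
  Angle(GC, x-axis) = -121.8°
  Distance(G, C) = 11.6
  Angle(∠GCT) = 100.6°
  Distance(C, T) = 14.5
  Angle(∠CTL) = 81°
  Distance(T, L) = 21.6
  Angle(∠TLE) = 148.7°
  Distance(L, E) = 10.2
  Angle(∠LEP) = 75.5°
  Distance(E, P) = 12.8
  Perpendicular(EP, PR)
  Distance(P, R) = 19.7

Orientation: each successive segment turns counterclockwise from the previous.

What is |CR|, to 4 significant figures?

15.12

∠LEP = 75.5° gives EP at -167.6° from the x-axis; with |EP| = 12.8, P = (4.358, 5.841). The perpendicularity gives PR at right angles to EP, so PR runs at -77.60°; with |PR| = 19.7, R = (8.588, -13.40). Then |CR| = |R − C| = 15.12.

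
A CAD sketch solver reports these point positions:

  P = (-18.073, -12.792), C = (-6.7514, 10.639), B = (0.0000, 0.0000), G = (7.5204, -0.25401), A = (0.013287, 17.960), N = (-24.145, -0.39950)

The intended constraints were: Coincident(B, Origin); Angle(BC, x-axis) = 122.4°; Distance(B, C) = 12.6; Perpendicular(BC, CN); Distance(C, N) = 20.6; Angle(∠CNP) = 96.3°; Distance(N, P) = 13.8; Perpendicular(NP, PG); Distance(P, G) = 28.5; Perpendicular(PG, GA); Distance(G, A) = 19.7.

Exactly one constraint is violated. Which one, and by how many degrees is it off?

Perpendicular(PG, GA) — off by 3.70°.

B = (0.00, 0.00) ✓; BC at 122.4° ✓; |BC| = 12.60 ✓; ∠(BC, CN) = 90.00° ✓; |CN| = 20.60 ✓; ∠CNP = 96.30° ✓; |NP| = 13.80 ✓; ∠(NP, PG) = 90.00° ✓; |PG| = 28.50 ✓; ∠(PG, GA) = 86.30° ✗; |GA| = 19.70 ✓.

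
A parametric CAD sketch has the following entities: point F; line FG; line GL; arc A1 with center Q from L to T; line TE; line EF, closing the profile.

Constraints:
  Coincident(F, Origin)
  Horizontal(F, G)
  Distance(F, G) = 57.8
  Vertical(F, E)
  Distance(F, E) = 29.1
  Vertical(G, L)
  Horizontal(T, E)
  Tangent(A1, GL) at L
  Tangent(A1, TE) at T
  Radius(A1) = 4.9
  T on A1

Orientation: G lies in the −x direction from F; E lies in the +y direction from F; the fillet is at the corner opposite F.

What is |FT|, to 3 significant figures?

60.4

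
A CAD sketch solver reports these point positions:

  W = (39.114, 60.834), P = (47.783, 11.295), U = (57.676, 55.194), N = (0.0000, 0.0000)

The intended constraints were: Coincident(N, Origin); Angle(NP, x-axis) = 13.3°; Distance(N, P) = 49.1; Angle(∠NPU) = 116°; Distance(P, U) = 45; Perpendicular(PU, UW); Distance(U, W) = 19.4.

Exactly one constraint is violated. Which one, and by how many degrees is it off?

Perpendicular(PU, UW) — off by 4.20°.

N = (0.00, 0.00) ✓; NP at 13.30° ✓; |NP| = 49.10 ✓; ∠NPU = 116.0° ✓; |PU| = 45.00 ✓; ∠(PU, UW) = 85.80° ✗; |UW| = 19.40 ✓.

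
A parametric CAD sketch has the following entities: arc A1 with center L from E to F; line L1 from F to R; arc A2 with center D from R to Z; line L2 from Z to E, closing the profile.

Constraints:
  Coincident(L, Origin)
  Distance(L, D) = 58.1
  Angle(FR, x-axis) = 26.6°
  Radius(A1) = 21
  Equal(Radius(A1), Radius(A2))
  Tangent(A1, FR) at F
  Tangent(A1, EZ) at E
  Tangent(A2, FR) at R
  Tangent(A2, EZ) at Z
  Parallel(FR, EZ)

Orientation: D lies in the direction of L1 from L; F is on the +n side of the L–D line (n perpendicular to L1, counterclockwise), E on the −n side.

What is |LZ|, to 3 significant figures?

61.8

The slot axis is L1's direction at 26.6°, so u = (cos 26.6°, sin 26.6°) = (0.894, 0.448) and n = (−sin 26.6°, cos 26.6°) = (-0.448, 0.894). L is at the origin and D lies 58.1 along u from L, so D = 58.1·u = (52.0, 26.0). Tangency of A1 to both parallel lines with radius 21.0 puts F and E at L ± 21.0·n: F = (-9.40, 18.8), E = (9.40, -18.8). Equal radii place R and Z the same way about D: R = D + 21.0·n = (42.5, 44.8), Z = D − 21.0·n = (61.4, 7.24). Then |LZ| = |Z − L| = 61.8.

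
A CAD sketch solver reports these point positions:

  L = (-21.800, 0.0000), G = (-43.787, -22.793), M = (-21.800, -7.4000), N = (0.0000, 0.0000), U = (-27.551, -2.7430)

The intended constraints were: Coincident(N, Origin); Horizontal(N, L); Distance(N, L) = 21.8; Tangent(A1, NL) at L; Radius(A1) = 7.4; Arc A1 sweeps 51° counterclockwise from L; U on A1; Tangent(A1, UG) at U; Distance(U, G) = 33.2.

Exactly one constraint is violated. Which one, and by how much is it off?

Distance(U, G) = 33.2 — off by 7.40.

N = (0.00, 0.00) ✓; N.y = 0.00, L.y = 0.00 ✓; |NL| = 21.80 ✓; ∠(ML, LN) = 90.00° ✓; |ML| = 7.400 ✓; bearing(M→U) − bearing(M→L) = 51.00° ✓; |MU| = 7.400 ✓; ∠(MU, UG) = 90.00° ✓; |UG| = 25.80 ✗.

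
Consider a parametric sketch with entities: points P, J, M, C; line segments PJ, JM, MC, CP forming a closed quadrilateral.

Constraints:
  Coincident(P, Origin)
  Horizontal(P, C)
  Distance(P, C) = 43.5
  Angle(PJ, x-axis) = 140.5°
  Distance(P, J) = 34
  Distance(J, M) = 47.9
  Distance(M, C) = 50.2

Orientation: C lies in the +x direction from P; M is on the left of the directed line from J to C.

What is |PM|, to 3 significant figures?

45.8

Checks: |JM| = 47.90 ✓; |MC| = 50.20 ✓.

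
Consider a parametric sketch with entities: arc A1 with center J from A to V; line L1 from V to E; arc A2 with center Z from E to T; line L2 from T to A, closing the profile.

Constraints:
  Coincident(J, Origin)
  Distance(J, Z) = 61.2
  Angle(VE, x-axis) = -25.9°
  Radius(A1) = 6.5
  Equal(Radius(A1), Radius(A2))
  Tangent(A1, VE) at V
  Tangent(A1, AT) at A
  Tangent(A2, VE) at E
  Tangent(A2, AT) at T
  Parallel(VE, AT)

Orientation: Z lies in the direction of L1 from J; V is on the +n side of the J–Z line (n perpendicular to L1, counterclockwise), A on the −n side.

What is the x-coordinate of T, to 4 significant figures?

52.21

The slot axis is L1's direction at -25.9°, so u = (cos -25.9°, sin -25.9°) = (0.8996, -0.4368) and n = (−sin -25.9°, cos -25.9°) = (0.4368, 0.8996). J is at the origin and Z lies 61.2 along u from J, so Z = 61.2·u = (55.05, -26.73). Tangency of A1 to both parallel lines with radius 6.5 puts V and A at J ± 6.5·n: V = (2.839, 5.847), A = (-2.839, -5.847). Equal radii place E and T the same way about Z: E = Z + 6.5·n = (57.89, -20.89), T = Z − 6.5·n = (52.21, -32.58). So T.x = 52.21.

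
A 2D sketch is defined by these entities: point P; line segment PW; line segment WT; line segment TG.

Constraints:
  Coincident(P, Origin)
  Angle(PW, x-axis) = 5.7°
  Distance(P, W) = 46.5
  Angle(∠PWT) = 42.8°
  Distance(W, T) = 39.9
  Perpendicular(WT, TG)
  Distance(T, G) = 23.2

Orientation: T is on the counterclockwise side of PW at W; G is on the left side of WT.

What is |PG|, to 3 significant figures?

10.2

∠PWT = 42.8°, so WT runs at 5.7° + (180° − 42.8°) = 143° from the x-axis; with |WT| = 39.9, T = W + 39.9·(cos 143°, sin 143°) = (14.4, 28.7). WT ⟂ TG; with |TG| = 23.2 on the left of WT, G = T + 23.2·(-0.603, -0.798) = (0.452, 10.2). Then |PG| = |G − P| = 10.2.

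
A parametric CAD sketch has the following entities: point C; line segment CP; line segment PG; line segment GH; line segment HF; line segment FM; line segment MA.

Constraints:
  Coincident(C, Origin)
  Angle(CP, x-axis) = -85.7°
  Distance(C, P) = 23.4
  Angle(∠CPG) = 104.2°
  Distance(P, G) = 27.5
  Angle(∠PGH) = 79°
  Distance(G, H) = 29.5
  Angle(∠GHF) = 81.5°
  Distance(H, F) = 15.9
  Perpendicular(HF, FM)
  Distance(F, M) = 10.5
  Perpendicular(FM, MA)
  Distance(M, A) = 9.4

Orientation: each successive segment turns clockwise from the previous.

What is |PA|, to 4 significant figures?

25.61

C is at the origin; CP runs at -85.7° with length 23.4, so P = (1.755, -23.33). ∠CPG = 104.2° gives PG at -161.5° from the x-axis; with |PG| = 27.5, G = (-24.32, -32.06). ∠PGH = 79.0° gives GH at 97.50° from the x-axis; with |GH| = 29.5, H = (-28.17, -2.812). ∠GHF = 81.5° gives HF at -1.000° from the x-axis; with |HF| = 15.9, F = (-12.28, -3.090). HF ⟂ FM, so FM runs at -91.00°; with |FM| = 10.5, M = (-12.46, -13.59). FM ⟂ MA, so MA runs at 179.0°; with |MA| = 9.4, A = (-21.86, -13.42). Then |PA| = |A − P| = 25.61.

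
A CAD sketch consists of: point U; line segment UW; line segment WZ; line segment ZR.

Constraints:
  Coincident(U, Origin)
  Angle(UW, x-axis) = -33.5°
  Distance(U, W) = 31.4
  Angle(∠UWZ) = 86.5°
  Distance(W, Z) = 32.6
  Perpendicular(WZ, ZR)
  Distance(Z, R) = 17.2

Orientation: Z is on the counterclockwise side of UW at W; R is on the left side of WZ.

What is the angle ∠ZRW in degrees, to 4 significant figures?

62.18°

U is at the origin; UW runs at -33.5° with length 31.4, so W = 31.4·(cos -33.5°, sin -33.5°) = (26.18, -17.33). ∠UWZ = 86.5°, so WZ runs at -33.5° + (180° − 86.5°) = 60.00° from the x-axis; with |WZ| = 32.6, Z = W + 32.6·(cos 60.00°, sin 60.00°) = (42.48, 10.90). WZ is perpendicular to ZR; with |ZR| = 17.2 on the left of WZ, R = Z + 17.2·(-0.8660, 0.5000) = (27.59, 19.50). Then cos ∠ZRW = RZ·RW / (|RZ||RW|), giving 62.18°.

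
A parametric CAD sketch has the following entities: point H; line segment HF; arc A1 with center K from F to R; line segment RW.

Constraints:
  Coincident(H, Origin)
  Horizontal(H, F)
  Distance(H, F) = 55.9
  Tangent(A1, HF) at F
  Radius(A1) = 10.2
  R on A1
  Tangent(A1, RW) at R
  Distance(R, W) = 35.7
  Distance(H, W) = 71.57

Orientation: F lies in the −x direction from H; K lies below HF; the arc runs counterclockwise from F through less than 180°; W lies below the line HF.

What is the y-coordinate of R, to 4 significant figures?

-13.57

Checks: |KF| = 10.20 ✓; |KR| = 10.20 ✓; ∠(KR, RW) = 90.00° ✓; |RW| = 35.70 ✓; |HW| = 71.57 ✓.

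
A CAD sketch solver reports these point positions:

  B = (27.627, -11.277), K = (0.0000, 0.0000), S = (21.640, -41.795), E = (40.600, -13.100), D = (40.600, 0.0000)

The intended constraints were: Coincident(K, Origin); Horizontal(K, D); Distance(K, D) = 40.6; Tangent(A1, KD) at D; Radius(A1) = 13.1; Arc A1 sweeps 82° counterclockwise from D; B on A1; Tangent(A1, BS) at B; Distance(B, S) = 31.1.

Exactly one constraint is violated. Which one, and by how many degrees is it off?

Tangent(A1, BS) at B — off by 3.10°.

K = (0.00, 0.00) ✓; K.y = 0.00, D.y = 0.00 ✓; |KD| = 40.60 ✓; ∠(ED, DK) = 90.00° ✓; |ED| = 13.10 ✓; bearing(E→B) − bearing(E→D) = 82.00° ✓; |EB| = 13.10 ✓; ∠(EB, BS) = 93.10° ✗; |BS| = 31.10 ✓.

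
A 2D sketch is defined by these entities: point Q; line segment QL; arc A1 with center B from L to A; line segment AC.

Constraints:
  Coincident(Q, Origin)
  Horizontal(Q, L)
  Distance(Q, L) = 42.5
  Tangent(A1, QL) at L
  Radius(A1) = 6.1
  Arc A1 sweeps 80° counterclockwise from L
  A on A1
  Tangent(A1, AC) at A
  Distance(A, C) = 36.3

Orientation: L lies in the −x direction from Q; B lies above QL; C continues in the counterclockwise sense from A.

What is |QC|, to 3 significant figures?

50.7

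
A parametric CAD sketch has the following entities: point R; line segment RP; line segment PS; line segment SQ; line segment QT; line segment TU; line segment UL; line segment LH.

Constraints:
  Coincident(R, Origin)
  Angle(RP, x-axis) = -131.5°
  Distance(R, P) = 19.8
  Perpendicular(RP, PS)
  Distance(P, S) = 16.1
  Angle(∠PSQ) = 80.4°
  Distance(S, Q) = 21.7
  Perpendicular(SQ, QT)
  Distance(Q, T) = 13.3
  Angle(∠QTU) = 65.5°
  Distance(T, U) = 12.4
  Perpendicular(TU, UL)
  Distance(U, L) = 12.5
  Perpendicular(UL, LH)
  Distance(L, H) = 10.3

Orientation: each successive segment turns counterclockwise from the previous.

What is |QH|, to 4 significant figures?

3.438

R is at the origin; RP runs at -131.5° with length 19.8, so P = (-13.12, -14.83). RP is perpendicular to PS, so PS runs at -41.50°; with |PS| = 16.1, S = (-1.062, -25.50). ∠PSQ = 80.4° gives SQ at 58.10° from the x-axis; with |SQ| = 21.7, Q = (10.41, -7.075). The perpendicularity gives QT at right angles to SQ, so QT runs at 148.1°; with |QT| = 13.3, T = (-0.8859, -0.04659). ∠QTU = 65.5° gives TU at -97.40° from the x-axis; with |TU| = 12.4, U = (-2.483, -12.34). TU is perpendicular to UL, so UL runs at -7.400°; with |UL| = 12.5, L = (9.913, -13.95). UL is perpendicular to LH, so LH runs at 82.60°; with |LH| = 10.3, H = (11.24, -3.739). Then |QH| = |H − Q| = 3.438.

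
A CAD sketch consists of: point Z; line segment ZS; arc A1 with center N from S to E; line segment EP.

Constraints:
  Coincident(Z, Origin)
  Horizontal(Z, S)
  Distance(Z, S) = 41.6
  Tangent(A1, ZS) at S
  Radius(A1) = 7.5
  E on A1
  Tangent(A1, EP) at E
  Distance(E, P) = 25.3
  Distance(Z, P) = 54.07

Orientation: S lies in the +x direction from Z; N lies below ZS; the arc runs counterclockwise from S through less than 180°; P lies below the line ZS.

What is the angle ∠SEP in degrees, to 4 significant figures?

126.2°

Checks: |NE| = 7.500 ✓; ∠(NE, EP) = 90.00° ✓; |EP| = 25.30 ✓; |ZP| = 54.07 ✓.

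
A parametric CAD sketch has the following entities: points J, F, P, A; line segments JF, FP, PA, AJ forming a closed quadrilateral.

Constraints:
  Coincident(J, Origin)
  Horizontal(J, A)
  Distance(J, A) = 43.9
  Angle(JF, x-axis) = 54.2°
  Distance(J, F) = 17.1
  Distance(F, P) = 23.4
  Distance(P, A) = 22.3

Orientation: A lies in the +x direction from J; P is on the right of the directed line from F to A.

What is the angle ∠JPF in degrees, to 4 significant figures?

43.06°

J is at the origin; JA is horizontal with |JA| = 43.9 and A in +x, so A = (43.9, 0). JF runs at 54.2° with |JF| = 17.1, so F = (10.00, 13.87). P is determined by |FP| = 23.4 and |PA| = 22.3 together: it lies at the intersection of circle(F, 23.4) and circle(A, 22.3). With |FA| = 36.62, the foot of the radical line on FA is 19.00 from F and the perpendicular offset is √(23.4² − 19.00²) = 13.66. Taking the right-of-FA solution: P = (22.41, -5.968).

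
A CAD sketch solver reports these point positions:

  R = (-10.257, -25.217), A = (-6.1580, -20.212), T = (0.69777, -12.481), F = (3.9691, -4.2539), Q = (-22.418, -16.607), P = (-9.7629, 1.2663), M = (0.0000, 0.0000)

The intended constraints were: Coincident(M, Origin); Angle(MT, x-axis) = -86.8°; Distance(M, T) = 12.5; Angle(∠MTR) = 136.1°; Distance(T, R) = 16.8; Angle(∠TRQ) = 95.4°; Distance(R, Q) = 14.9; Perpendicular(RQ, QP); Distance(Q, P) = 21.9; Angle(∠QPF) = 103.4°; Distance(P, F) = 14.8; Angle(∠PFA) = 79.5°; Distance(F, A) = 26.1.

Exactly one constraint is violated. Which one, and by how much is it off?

Distance(F, A) = 26.1 — off by 7.20.

M = (0.00, 0.00) ✓; MT at -86.80° ✓; |MT| = 12.50 ✓; ∠MTR = 136.1° ✓; |TR| = 16.80 ✓; ∠TRQ = 95.40° ✓; |RQ| = 14.90 ✓; ∠(RQ, QP) = 90.00° ✓; |QP| = 21.90 ✓; ∠QPF = 103.4° ✓; |PF| = 14.80 ✓; ∠PFA = 79.50° ✓; |FA| = 18.90 ✗.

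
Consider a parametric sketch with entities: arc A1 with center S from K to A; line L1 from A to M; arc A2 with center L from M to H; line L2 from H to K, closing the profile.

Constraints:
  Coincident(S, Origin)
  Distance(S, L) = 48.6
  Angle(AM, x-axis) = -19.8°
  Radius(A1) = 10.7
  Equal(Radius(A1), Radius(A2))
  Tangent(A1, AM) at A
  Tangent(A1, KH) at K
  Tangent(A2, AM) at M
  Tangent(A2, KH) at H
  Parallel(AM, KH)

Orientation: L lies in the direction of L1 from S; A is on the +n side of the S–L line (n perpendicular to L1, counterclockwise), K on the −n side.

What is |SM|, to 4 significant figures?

49.76

Tangency of A1 to both parallel lines with radius 10.7 puts A and K at S ± 10.7·n: A = (3.624, 10.07), K = (-3.624, -10.07). Equal radii place M and H the same way about L: M = L + 10.7·n = (49.35, -6.395), H = L − 10.7·n = (42.10, -26.53). Then |SM| = |M − S| = 49.76.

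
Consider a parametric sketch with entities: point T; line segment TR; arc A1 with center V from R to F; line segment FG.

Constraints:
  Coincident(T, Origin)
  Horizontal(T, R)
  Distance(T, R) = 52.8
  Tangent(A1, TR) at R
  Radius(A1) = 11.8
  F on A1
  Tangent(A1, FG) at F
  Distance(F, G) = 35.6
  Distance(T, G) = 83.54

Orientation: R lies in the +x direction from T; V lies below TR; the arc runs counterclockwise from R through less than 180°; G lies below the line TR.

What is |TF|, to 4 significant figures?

49.08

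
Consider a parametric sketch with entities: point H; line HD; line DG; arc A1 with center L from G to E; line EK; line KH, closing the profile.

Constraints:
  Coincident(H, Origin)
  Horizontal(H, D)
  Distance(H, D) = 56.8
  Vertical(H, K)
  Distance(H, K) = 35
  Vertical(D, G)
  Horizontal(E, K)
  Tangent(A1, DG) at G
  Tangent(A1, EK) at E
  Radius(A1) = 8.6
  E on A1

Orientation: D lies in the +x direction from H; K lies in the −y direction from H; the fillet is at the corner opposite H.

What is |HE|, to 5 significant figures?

59.567

H is at the origin; HD is horizontal with |HD| = 56.8 and D on the +x side, so D = (56.800, 0.0000). H and K share the same x with |HK| = 35.0 and K on the −y side, so K = (0.0000, -35.000). The virtual corner opposite H is at (56.800, -35.000). The tangent condition forces LG to be normal to DG and since A1 is tangent to EK there, LE ⟂ EK, with radius 8.6, so the center L sits 8.6 in from both sides at L = (48.200, -26.400). That places the tangent points at G = (56.800, -26.400) on DG and E = (48.200, -35.000) on EK. Then |HE| = |E − H| = 59.567.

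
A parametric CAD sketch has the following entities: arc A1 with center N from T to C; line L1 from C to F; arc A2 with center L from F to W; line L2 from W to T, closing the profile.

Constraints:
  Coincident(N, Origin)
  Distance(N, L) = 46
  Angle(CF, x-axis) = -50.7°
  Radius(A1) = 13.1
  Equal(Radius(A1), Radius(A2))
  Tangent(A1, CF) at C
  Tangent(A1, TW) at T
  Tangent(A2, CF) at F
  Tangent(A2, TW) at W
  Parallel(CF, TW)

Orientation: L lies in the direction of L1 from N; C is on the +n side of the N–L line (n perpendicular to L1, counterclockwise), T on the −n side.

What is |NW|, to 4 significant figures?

47.83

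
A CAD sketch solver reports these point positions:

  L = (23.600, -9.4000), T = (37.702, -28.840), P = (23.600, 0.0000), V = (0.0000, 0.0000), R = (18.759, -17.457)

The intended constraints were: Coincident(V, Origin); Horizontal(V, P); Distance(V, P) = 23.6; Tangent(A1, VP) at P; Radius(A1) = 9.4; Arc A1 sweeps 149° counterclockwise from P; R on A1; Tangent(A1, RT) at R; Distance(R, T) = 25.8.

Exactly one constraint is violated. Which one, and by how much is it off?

Distance(R, T) = 25.8 — off by 3.70.

V = (0.00, 0.00) ✓; V.y = 0.00, P.y = 0.00 ✓; |VP| = 23.60 ✓; ∠(LP, PV) = 90.00° ✓; |LP| = 9.400 ✓; bearing(L→R) − bearing(L→P) = 149.0° ✓; |LR| = 9.399 ✓; ∠(LR, RT) = 90.00° ✓; |RT| = 22.10 ✗.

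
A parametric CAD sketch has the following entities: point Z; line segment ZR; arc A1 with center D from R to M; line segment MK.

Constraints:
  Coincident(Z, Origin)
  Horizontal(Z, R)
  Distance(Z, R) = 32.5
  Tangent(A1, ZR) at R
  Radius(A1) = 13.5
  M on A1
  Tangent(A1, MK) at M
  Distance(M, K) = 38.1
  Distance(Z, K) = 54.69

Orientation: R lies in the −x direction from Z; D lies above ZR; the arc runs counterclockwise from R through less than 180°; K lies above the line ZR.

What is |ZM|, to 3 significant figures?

23.2

Z is at the origin; Z and R share the same y with |ZR| = 32.5 and R on the −x side, so R = (-32.5, 0.00). A1 meets ZR tangentially, so DR is at right angles to ZR, so D = R + (0, 13.5) = (-32.5, 13.5). Since DM ⟂ MK (tangency), |DK| = √(13.5² + 38.1²) = 40.4 regardless of where M sits on A1. So K lies on both circle(Z, 54.69) and circle(D, 40.4); the above-ZR intersection is K = (-18.6, 51.4). M is the foot of the tangent from K: M = (-19.0, 13.3).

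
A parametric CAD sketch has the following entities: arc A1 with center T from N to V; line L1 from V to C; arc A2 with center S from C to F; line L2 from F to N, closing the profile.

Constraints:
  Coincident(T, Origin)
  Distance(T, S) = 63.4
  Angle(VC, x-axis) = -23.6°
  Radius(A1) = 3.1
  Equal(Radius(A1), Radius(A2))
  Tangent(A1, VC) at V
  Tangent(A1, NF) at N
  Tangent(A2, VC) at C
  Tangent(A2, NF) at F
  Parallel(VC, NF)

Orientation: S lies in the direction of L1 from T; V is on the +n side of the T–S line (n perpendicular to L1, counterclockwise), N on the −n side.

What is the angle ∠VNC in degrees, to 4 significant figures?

84.41°

The slot axis is L1's direction at -23.6°, so u = (cos -23.6°, sin -23.6°) = (0.9164, -0.4003) and n = (−sin -23.6°, cos -23.6°) = (0.4003, 0.9164). T is at the origin and S lies 63.4 along u from T, so S = 63.4·u = (58.10, -25.38). Tangency of A1 to both parallel lines with radius 3.1 puts V and N at T ± 3.1·n: V = (1.241, 2.841), N = (-1.241, -2.841). Equal radii place C and F the same way about S: C = S + 3.1·n = (59.34, -22.54), F = S − 3.1·n = (56.86, -28.22). Then cos ∠VNC = NV·NC / (|NV||NC|), giving 84.41°.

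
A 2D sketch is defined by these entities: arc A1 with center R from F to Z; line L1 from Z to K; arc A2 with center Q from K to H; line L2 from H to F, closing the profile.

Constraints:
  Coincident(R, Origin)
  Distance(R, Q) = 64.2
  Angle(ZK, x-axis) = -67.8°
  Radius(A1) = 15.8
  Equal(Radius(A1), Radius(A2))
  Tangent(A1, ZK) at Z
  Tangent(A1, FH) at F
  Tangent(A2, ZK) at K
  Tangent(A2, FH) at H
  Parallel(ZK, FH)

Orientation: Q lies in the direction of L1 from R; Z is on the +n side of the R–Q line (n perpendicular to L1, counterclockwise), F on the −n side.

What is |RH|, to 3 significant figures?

66.1

Tangency of A1 to both parallel lines with radius 15.8 puts Z and F at R ± 15.8·n: Z = (14.6, 5.97), F = (-14.6, -5.97). Equal radii place K and H the same way about Q: K = Q + 15.8·n = (38.9, -53.5), H = Q − 15.8·n = (9.63, -65.4). Then |RH| = |H − R| = 66.1.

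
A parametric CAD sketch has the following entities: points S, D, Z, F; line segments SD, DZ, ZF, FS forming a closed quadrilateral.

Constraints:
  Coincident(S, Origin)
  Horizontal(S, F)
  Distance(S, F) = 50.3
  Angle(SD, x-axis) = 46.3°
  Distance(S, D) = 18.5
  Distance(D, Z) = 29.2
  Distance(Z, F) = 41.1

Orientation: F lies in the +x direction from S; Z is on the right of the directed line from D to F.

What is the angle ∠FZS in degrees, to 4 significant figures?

105.4°

Checks: |DZ| = 29.20 ✓; |ZF| = 41.10 ✓.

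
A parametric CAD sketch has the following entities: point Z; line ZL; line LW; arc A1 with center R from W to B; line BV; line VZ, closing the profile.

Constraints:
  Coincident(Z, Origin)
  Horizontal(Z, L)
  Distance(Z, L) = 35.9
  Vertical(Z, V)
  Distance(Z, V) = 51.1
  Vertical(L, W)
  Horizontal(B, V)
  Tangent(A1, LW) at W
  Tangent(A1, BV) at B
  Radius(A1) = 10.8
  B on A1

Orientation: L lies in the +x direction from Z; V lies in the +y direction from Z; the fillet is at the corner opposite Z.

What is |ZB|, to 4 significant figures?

56.93

Z is at the origin; Z and L share the same y with |ZL| = 35.9 and L on the +x side, so L = (35.90, 0.000). Z and V share the same x with |ZV| = 51.1 and V on the +y side, so V = (0.000, 51.10). The virtual corner opposite Z is at (35.90, 51.10). Since A1 is tangent to LW there, RW ⟂ LW and the tangent condition forces RB to be normal to BV, with radius 10.8, so the center R sits 10.8 in from both sides at R = (25.10, 40.30). That places the tangent points at W = (35.90, 40.30) on LW and B = (25.10, 51.10) on BV. Then |ZB| = |B − Z| = 56.93.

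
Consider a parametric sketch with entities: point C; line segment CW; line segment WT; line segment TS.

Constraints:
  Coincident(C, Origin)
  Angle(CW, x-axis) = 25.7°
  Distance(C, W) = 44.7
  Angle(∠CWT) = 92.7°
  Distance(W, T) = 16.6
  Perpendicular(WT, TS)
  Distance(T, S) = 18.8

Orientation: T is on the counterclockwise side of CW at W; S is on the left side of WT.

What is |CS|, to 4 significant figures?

31.91

C is at the origin; CW runs at 25.7° with length 44.7, so W = 44.7·(cos 25.7°, sin 25.7°) = (40.28, 19.38). ∠CWT = 92.7°, so WT runs at 25.7° + (180° − 92.7°) = 113.0° from the x-axis; with |WT| = 16.6, T = W + 16.6·(cos 113.0°, sin 113.0°) = (33.79, 34.66). The perpendicularity gives TS at right angles to WT; with |TS| = 18.8 on the left of WT, S = T + 18.8·(-0.9205, -0.3907) = (16.49, 27.32). Then |CS| = |S − C| = 31.91.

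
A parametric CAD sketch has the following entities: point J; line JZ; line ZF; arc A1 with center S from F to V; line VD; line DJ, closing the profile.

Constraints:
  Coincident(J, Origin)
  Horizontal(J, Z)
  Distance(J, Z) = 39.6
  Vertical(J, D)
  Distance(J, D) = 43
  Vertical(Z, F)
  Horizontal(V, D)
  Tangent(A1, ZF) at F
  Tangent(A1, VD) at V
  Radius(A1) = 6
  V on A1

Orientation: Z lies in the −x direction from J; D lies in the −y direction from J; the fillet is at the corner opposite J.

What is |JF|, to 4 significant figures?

54.20

J is at the origin; J and Z share the same y with |JZ| = 39.6 and Z on the −x side, so Z = (-39.60, 0.000). JD is vertical with |JD| = 43.0 and D on the −y side, so D = (0.000, -43.00). The virtual corner opposite J is at (-39.60, -43.00). The tangent condition forces SF to be normal to ZF and A1 meets VD tangentially, so SV is at right angles to VD, with radius 6.0, so the center S sits 6.0 in from both sides at S = (-33.60, -37.00). That places the tangent points at F = (-39.60, -37.00) on ZF and V = (-33.60, -43.00) on VD. Then |JF| = |F − J| = 54.20.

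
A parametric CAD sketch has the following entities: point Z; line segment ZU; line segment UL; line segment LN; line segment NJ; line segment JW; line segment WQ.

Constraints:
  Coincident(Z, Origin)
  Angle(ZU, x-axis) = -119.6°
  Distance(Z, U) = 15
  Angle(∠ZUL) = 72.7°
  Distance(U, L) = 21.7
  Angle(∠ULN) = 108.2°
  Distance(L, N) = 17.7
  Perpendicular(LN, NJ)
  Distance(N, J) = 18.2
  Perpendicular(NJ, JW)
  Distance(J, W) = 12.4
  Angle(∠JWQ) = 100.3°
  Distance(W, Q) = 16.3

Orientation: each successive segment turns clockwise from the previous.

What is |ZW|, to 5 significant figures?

3.9436

The perpendicularity gives NJ at right angles to LN, so NJ runs at -28.700°; with |NJ| = 18.2, J = (2.2278, 9.5875). The perpendicularity gives JW at right angles to NJ, so JW runs at -118.70°; with |JW| = 12.4, W = (-3.7269, -1.2891). Then |ZW| = |W − Z| = 3.9436.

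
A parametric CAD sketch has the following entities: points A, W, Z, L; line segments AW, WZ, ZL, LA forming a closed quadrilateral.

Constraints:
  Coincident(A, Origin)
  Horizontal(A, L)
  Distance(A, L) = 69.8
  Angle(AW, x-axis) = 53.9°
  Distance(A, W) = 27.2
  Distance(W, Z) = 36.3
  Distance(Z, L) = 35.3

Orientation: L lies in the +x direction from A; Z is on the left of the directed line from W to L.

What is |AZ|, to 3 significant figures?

59.6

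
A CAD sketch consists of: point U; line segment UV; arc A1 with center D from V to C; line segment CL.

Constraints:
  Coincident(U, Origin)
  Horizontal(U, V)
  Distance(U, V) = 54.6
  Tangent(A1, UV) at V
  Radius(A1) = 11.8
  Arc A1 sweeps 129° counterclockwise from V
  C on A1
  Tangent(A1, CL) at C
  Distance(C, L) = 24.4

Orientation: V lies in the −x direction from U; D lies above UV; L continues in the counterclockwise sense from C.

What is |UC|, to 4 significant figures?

49.33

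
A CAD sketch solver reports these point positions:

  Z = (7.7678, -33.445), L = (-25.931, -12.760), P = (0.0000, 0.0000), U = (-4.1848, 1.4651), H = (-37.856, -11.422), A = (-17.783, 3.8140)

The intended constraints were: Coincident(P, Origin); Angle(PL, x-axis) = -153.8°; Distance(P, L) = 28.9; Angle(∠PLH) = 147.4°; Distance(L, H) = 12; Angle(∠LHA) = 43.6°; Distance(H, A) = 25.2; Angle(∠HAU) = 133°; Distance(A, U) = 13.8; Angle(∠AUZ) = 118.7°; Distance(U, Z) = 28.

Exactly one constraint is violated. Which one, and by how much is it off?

Distance(U, Z) = 28 — off by 8.90.

P = (0.00, 0.00) ✓; PL at -153.8° ✓; |PL| = 28.90 ✓; ∠PLH = 147.4° ✓; |LH| = 12.00 ✓; ∠LHA = 43.60° ✓; |HA| = 25.20 ✓; ∠HAU = 133.0° ✓; |AU| = 13.80 ✓; ∠AUZ = 118.7° ✓; |UZ| = 36.90 ✗.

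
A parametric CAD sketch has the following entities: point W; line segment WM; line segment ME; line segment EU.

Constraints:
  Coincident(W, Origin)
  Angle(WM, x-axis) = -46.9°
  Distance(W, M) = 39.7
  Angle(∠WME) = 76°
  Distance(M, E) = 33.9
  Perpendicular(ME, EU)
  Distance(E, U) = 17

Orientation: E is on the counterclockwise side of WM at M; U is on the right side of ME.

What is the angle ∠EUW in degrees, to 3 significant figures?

23.6°

∠WME = 76.0°, so ME runs at -46.9° + (180° − 76.0°) = 57.1° from the x-axis; with |ME| = 33.9, E = M + 33.9·(cos 57.1°, sin 57.1°) = (45.5, -0.524). ME ⟂ EU; with |EU| = 17.0 on the right of ME, U = E + 17.0·(0.840, -0.543) = (59.8, -9.76). Then cos ∠EUW = UE·UW / (|UE||UW|), giving 23.6°.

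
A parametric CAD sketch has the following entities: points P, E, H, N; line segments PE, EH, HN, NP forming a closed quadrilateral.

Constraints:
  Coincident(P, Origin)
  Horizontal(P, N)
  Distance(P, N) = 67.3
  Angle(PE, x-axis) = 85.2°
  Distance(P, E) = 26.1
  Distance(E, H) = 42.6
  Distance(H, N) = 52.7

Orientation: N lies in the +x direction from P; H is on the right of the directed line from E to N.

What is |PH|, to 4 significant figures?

21.73

Checks: P.y = 0.00, N.y = 0.00 ✓; |EH| = 42.60 ✓; |HN| = 52.70 ✓.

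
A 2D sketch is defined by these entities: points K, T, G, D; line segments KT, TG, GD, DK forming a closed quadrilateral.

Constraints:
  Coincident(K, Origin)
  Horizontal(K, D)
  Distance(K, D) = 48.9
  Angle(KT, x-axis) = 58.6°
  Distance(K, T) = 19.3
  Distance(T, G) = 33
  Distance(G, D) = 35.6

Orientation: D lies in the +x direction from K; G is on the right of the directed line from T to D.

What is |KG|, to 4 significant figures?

23.20

Checks: |TG| = 33.00 ✓; |GD| = 35.60 ✓.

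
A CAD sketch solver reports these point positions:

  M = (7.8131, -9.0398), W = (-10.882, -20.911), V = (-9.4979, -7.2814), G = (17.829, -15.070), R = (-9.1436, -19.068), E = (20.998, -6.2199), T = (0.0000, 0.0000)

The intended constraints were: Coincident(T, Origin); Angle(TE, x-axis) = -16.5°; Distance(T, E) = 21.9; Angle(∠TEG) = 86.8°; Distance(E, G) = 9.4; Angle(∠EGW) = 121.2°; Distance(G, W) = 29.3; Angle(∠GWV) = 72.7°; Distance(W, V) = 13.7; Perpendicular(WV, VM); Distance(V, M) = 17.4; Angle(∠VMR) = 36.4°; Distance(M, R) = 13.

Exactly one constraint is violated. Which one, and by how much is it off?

Distance(M, R) = 13 — off by 6.70.

T = (0.00, 0.00) ✓; TE at -16.50° ✓; |TE| = 21.90 ✓; ∠TEG = 86.80° ✓; |EG| = 9.400 ✓; ∠EGW = 121.2° ✓; |GW| = 29.30 ✓; ∠GWV = 72.70° ✓; |WV| = 13.70 ✓; ∠(WV, VM) = 90.00° ✓; |VM| = 17.40 ✓; ∠VMR = 36.40° ✓; |MR| = 19.70 ✗.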